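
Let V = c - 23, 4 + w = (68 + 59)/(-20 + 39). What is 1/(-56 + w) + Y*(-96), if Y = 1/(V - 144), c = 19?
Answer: 23609/37481 ≈ 0.62989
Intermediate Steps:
w = 51/19 (w = -4 + (68 + 59)/(-20 + 39) = -4 + 127/19 = 51/19 ≈ 2.6842)
V = -4 (V = 19 - 23 = -4)
Y = -1/148 (Y = 1/(-4 - 144) = 1/(-148) = -1/148 ≈ -0.0067568)
1/(-56 + w) + Y*(-96) = 1/(-56 + 51/19) - 1/148*(-96) = 1/(-1013/19) + 24/37 = -19/1013 + 24/37 = 23609/37481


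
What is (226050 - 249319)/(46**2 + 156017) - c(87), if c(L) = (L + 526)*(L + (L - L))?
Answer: -8433414292/158133 ≈ -53331.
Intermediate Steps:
c(L) = L*(526 + L) (c(L) = (526 + L)*(L + 0) = (526 + L)*L = L*(526 + L))
(226050 - 249319)/(46**2 + 156017) - c(87) = (226050 - 249319)/(46**2 + 156017) - 87*(526 + 87) = -23269/(2116 + 156017) - 87*613 = -23269/158133 - 1*53331 = -23269*1/158133 - 53331 = -23269/158133 - 53331 = -8433414292/158133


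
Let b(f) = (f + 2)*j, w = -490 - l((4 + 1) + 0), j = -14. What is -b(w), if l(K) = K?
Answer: -6902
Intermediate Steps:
w = -495 (w = -490 - ((4 + 1) + 0) = -490 - (5 + 0) = -490 - 1*5 = -490 - 5 = -495)
b(f) = -28 - 14*f (b(f) = (f + 2)*(-14) = (2 + f)*(-14) = -28 - 14*f)
-b(w) = -(-28 - 14*(-495)) = -(-28 + 6930) = -1*6902 = -6902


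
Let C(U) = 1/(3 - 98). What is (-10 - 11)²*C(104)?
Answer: -441/95 ≈ -4.6421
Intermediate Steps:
C(U) = -1/95 (C(U) = 1/(-95) = -1/95)
(-10 - 11)²*C(104) = (-10 - 11)²*(-1/95) = (-21)²*(-1/95) = 441*(-1/95) = -441/95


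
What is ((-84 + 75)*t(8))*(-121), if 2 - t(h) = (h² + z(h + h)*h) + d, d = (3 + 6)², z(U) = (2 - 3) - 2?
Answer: -129591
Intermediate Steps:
z(U) = -3 (z(U) = -1 - 2 = -3)
d = 81 (d = 9² = 81)
t(h) = -79 - h² + 3*h (t(h) = 2 - ((h² - 3*h) + 81) = 2 - (81 + h² - 3*h) = 2 + (-81 - h² + 3*h) = -79 - h² + 3*h)
((-84 + 75)*t(8))*(-121) = ((-84 + 75)*(-79 - 1*8² + 3*8))*(-121) = -9*(-79 - 1*64 + 24)*(-121) = -9*(-79 - 64 + 24)*(-121) = -9*(-119)*(-121) = 1071*(-121) = -129591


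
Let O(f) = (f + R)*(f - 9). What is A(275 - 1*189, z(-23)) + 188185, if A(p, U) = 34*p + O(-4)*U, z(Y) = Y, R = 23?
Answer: 196790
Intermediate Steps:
O(f) = (-9 + f)*(23 + f) (O(f) = (f + 23)*(f - 9) = (23 + f)*(-9 + f) = (-9 + f)*(23 + f))
A(p, U) = -247*U + 34*p (A(p, U) = 34*p + (-207 + (-4)² + 14*(-4))*U = 34*p + (-207 + 16 - 56)*U = 34*p - 247*U = -247*U + 34*p)
A(275 - 1*189, z(-23)) + 188185 = (-247*(-23) + 34*(275 - 1*189)) + 188185 = (5681 + 34*(275 - 189)) + 188185 = (5681 + 34*86) + 188185 = (5681 + 2924) + 188185 = 8605 + 188185 = 196790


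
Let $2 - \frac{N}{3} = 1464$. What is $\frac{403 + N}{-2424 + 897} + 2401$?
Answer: $\frac{3670310}{1527} \approx 2403.6$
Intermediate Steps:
$N = -4386$ ($N = 6 - 4392 = -4386$)
$\frac{403 + N}{-2424 + 897} + 2401 = \frac{403 - 4386}{-2424 + 897} + 2401 = - \frac{3983}{-1527} + 2401 = \left(-3983\right) \left(- \frac{1}{1527}\right) + 2401 = \frac{3983}{1527} + 2401 = \frac{3670310}{1527}$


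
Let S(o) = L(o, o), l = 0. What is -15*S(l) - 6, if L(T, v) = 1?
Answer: -21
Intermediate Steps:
S(o) = 1
-15*S(l) - 6 = -15*1 - 6 = -15 - 6 = -21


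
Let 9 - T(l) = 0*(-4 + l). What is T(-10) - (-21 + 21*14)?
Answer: -264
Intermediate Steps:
T(l) = 9 (T(l) = 9 - 0*(-4 + l) = 9 - 1*0 = 9 + 0 = 9)
T(-10) - (-21 + 21*14) = 9 - (-21 + 21*14) = 9 - (-21 + 294) = 9 - 1*273 = 9 - 273 = -264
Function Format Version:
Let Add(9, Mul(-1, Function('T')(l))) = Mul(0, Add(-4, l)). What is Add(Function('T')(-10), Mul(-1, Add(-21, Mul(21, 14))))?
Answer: -264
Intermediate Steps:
Function('T')(l) = 9 (Function('T')(l) = Add(9, Mul(-1, Mul(0, Add(-4, l)))) = Add(9, Mul(-1, 0)) = Add(9, 0) = 9)
Add(Function('T')(-10), Mul(-1, Add(-21, Mul(21, 14)))) = Add(9, Mul(-1, Add(-21, Mul(21, 14)))) = Add(9, Mul(-1, Add(-21, 294))) = Add(9, Mul(-1, 273)) = Add(9, -273) = -264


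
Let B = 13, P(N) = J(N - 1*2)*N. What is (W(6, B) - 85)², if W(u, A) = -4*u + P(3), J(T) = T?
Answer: 11236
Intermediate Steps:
P(N) = N*(-2 + N) (P(N) = (N - 1*2)*N = (N - 2)*N = (-2 + N)*N = N*(-2 + N))
W(u, A) = 3 - 4*u (W(u, A) = -4*u + 3*(-2 + 3) = -4*u + 3*1 = -4*u + 3 = 3 - 4*u)
(W(6, B) - 85)² = ((3 - 4*6) - 85)² = ((3 - 24) - 85)² = (-21 - 85)² = (-106)² = 11236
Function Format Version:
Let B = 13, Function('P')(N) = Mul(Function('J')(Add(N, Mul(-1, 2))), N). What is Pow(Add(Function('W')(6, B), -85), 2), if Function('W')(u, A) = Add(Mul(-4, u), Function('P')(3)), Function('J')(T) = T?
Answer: 11236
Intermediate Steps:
Function('P')(N) = Mul(N, Add(-2, N)) (Function('P')(N) = Mul(Add(N, Mul(-1, 2)), N) = Mul(Add(N, -2), N) = Mul(Add(-2, N), N) = Mul(N, Add(-2, N)))
Function('W')(u, A) = Add(3, Mul(-4, u)) (Function('W')(u, A) = Add(Mul(-4, u), Mul(3, Add(-2, 3))) = Add(Mul(-4, u), Mul(3, 1)) = Add(Mul(-4, u), 3) = Add(3, Mul(-4, u)))
Pow(Add(Function('W')(6, B), -85), 2) = Pow(Add(Add(3, Mul(-4, 6)), -85), 2) = Pow(Add(Add(3, -24), -85), 2) = Pow(Add(-21, -85), 2) = Pow(-106, 2) = 11236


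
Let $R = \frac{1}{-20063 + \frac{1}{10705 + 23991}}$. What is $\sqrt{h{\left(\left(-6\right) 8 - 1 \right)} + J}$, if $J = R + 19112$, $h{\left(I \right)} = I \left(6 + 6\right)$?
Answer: $\frac{2 \sqrt{2244012868865935174201}}{696105847} \approx 136.1$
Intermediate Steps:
$R = - \frac{34696}{696105847}$ ($R = \frac{1}{-20063 + \frac{1}{34696}} = \frac{1}{- \frac{696105847}{34696}} = - \frac{34696}{696105847} \approx -4.9843 \cdot 10^{-5}$)
$h{\left(I \right)} = 12 I$ ($h{\left(I \right)} = I 12 = 12 I$)
$J = \frac{13303974913168}{696105847}$ ($J = - \frac{34696}{696105847} + 19112 = \frac{13303974913168}{696105847} \approx 19112.0$)
$\sqrt{h{\left(\left(-6\right) 8 - 1 \right)} + J} = \sqrt{12 \left(\left(-6\right) 8 - 1\right) + \frac{13303974913168}{696105847}} = \sqrt{12 \left(-48 - 1\right) + \frac{13303974913168}{696105847}} = \sqrt{12 \left(-49\right) + \frac{13303974913168}{696105847}} = \sqrt{-588 + \frac{13303974913168}{696105847}} = \sqrt{\frac{12894664675132}{696105847}} = \frac{2 \sqrt{2244012868865935174201}}{696105847}$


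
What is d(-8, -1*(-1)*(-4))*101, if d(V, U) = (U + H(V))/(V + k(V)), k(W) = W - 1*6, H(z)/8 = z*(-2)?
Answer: -6262/11 ≈ -569.27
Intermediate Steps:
H(z) = -16*z (H(z) = 8*(z*(-2)) = 8*(-2*z) = -16*z)
k(W) = -6 + W (k(W) = W - 6 = -6 + W)
d(V, U) = (U - 16*V)/(-6 + 2*V) (d(V, U) = (U - 16*V)/(V + (-6 + V)) = (U - 16*V)/(-6 + 2*V))
d(-8, -1*(-1)*(-4))*101 = ((-1*(-1)*(-4) - 16*(-8))/(2*(-3 - 8)))*101 = ((1/2)*(1*(-4) + 128)/(-11))*101 = ((1/2)*(-1/11)*(-4 + 128))*101 = ((1/2)*(-1/11)*124)*101 = -62/11*101 = -6262/11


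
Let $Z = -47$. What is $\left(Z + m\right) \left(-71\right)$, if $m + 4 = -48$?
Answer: $7029$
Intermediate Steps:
$m = -52$ ($m = -4 - 48 = -52$)
$\left(Z + m\right) \left(-71\right) = \left(-47 - 52\right) \left(-71\right) = \left(-99\right) \left(-71\right) = 7029$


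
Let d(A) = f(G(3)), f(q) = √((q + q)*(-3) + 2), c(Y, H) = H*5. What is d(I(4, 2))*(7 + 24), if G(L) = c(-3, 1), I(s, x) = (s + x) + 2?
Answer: 62*I*√7 ≈ 164.04*I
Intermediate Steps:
I(s, x) = 2 + s + x
c(Y, H) = 5*H
G(L) = 5 (G(L) = 5*1 = 5)
f(q) = √(2 - 6*q) (f(q) = √((2*q)*(-3) + 2) = √(-6*q + 2) = √(2 - 6*q))
d(A) = 2*I*√7 (d(A) = √(2 - 6*5) = √(2 - 30) = √(-28) = 2*I*√7)
d(I(4, 2))*(7 + 24) = (2*I*√7)*(7 + 24) = (2*I*√7)*31 = 62*I*√7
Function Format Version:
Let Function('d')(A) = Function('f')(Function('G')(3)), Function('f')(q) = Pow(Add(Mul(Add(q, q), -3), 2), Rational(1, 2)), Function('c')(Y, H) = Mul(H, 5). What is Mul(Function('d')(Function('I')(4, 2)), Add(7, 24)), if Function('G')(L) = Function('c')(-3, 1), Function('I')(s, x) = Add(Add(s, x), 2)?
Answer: Mul(62, I, Pow(7, Rational(1, 2))) ≈ Mul(164.04, I)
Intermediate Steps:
Function('I')(s, x) = Add(2, s, x)
Function('c')(Y, H) = Mul(5, H)
Function('G')(L) = 5 (Function('G')(L) = Mul(5, 1) = 5)
Function('f')(q) = Pow(Add(2, Mul(-6, q)), Rational(1, 2)) (Function('f')(q) = Pow(Add(Mul(Mul(2, q), -3), 2), Rational(1, 2)) = Pow(Add(Mul(-6, q), 2), Rational(1, 2)) = Pow(Add(2, Mul(-6, q)), Rational(1, 2)))
Function('d')(A) = Mul(2, I, Pow(7, Rational(1, 2))) (Function('d')(A) = Pow(Add(2, Mul(-6, 5)), Rational(1, 2)) = Pow(Add(2, -30), Rational(1, 2)) = Pow(-28, Rational(1, 2)) = Mul(2, I, Pow(7, Rational(1, 2))))
Mul(Function('d')(Function('I')(4, 2)), Add(7, 24)) = Mul(Mul(2, I, Pow(7, Rational(1, 2))), Add(7, 24)) = Mul(Mul(2, I, Pow(7, Rational(1, 2))), 31) = Mul(62, I, Pow(7, Rational(1, 2)))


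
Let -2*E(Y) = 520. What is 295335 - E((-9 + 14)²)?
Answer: 295595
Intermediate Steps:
E(Y) = -260 (E(Y) = -½*520 = -260)
295335 - E((-9 + 14)²) = 295335 - 1*(-260) = 295335 + 260 = 295595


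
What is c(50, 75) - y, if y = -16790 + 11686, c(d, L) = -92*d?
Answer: 504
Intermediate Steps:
y = -5104
c(50, 75) - y = -92*50 - 1*(-5104) = -4600 + 5104 = 504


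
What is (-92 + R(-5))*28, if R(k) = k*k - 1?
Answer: -1904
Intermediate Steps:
R(k) = -1 + k**2 (R(k) = k**2 - 1 = -1 + k**2)
(-92 + R(-5))*28 = (-92 + (-1 + (-5)**2))*28 = (-92 + (-1 + 25))*28 = (-92 + 24)*28 = -68*28 = -1904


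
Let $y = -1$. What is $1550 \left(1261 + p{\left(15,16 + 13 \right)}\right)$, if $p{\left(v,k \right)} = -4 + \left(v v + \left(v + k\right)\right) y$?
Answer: $1531400$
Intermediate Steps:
$p{\left(v,k \right)} = -4 - k - v - v^{2}$ ($p{\left(v,k \right)} = -4 + \left(v v + \left(v + k\right)\right) \left(-1\right) = -4 + \left(v^{2} + \left(k + v\right)\right) \left(-1\right) = -4 + \left(k + v + v^{2}\right) \left(-1\right) = -4 - \left(k + v + v^{2}\right) = -4 - k - v - v^{2}$)
$1550 \left(1261 + p{\left(15,16 + 13 \right)}\right) = 1550 \left(1261 - 273\right) = 1550 \cdot 988 = 1531400$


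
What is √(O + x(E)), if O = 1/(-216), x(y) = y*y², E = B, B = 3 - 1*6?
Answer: I*√34998/36 ≈ 5.1966*I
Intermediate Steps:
B = -3 (B = 3 - 6 = -3)
E = -3
x(y) = y³
O = -1/216 ≈ -0.0046296
√(O + x(E)) = √(-1/216 + (-3)³) = √(-1/216 - 27) = √(-5833/216) = I*√34998/36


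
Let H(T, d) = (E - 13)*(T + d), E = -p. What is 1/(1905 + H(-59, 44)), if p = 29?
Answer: 1/2535 ≈ 0.00039448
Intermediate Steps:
E = -29 (E = -1*29 = -29)
H(T, d) = -42*T - 42*d (H(T, d) = (-29 - 13)*(T + d) = -42*(T + d) = -42*T - 42*d)
1/(1905 + H(-59, 44)) = 1/(1905 + (-42*(-59) - 42*44)) = 1/(1905 + (2478 - 1848)) = 1/(1905 + 630) = 1/2535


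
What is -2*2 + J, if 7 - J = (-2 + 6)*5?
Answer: -17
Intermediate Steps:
J = -13 (J = 7 - (-2 + 6)*5 = 7 - 4*5 = 7 - 1*20 = 7 - 20 = -13)
-2*2 + J = -2*2 - 13 = -4 - 13 = -17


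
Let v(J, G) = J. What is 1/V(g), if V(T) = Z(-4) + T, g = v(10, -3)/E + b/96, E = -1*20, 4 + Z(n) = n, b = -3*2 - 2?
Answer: -12/103 ≈ -0.11650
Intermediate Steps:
b = -8 (b = -6 - 2 = -8)
Z(n) = -4 + n
E = -20
g = -7/12 (g = 10/(-20) - 8/96 = 10*(-1/20) - 8*1/96 = -½ - 1/12 = -7/12 ≈ -0.58333)
V(T) = -8 + T (V(T) = (-4 - 4) + T = -8 + T)
1/V(g) = 1/(-8 - 7/12) = 1/(-103/12) = -12/103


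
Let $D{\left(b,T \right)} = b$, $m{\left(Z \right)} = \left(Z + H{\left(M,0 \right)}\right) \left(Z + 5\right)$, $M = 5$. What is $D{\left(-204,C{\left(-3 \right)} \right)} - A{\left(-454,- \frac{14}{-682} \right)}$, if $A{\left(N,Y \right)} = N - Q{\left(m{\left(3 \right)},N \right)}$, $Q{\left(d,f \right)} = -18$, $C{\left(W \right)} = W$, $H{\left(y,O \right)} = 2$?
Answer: $232$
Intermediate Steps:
$m{\left(Z \right)} = \left(2 + Z\right) \left(5 + Z\right)$ ($m{\left(Z \right)} = \left(Z + 2\right) \left(Z + 5\right) = \left(2 + Z\right) \left(5 + Z\right)$)
$A{\left(N,Y \right)} = 18 + N$ ($A{\left(N,Y \right)} = N - -18 = N + 18 = 18 + N$)
$D{\left(-204,C{\left(-3 \right)} \right)} - A{\left(-454,- \frac{14}{-682} \right)} = -204 - \left(18 - 454\right) = -204 - -436 = -204 + 436 = 232$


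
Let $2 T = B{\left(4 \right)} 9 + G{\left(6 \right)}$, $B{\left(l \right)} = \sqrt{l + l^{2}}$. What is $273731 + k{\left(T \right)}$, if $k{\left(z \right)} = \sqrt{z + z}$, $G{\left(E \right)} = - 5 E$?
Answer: $273731 + \sqrt{-30 + 18 \sqrt{5}} \approx 2.7373 \cdot 10^{5}$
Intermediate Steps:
$T = -15 + 9 \sqrt{5}$ ($T = \frac{\sqrt{4 \left(1 + 4\right)} 9 - 30}{2} = \frac{\sqrt{4 \cdot 5} \cdot 9 - 30}{2} = \frac{\sqrt{20} \cdot 9 - 30}{2} = \frac{2 \sqrt{5} \cdot 9 - 30}{2} = \frac{18 \sqrt{5} - 30}{2} = \frac{-30 + 18 \sqrt{5}}{2} = -15 + 9 \sqrt{5} \approx 5.1246$)
$k{\left(z \right)} = \sqrt{2} \sqrt{z}$ ($k{\left(z \right)} = \sqrt{2 z} = \sqrt{2} \sqrt{z}$)
$273731 + k{\left(T \right)} = 273731 + \sqrt{2} \sqrt{-15 + 9 \sqrt{5}}$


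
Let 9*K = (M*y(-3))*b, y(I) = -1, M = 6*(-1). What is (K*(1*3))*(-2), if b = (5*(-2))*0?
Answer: 0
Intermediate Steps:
M = -6
b = 0 (b = -10*0 = 0)
K = 0 (K = (-6*(-1)*0)/9 = (6*0)/9 = (⅑)*0 = 0)
(K*(1*3))*(-2) = (0*(1*3))*(-2) = (0*3)*(-2) = 0*(-2) = 0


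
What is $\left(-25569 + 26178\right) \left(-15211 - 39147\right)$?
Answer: $-33104022$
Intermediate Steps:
$\left(-25569 + 26178\right) \left(-15211 - 39147\right) = 609 \left(-54358\right) = -33104022$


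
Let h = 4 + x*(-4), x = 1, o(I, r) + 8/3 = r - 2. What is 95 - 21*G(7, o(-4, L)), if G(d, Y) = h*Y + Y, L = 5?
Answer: 88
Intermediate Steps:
o(I, r) = -14/3 + r (o(I, r) = -8/3 + (r - 2) = -8/3 + (-2 + r) = -14/3 + r)
h = 0 (h = 4 + 1*(-4) = 4 - 4 = 0)
G(d, Y) = Y (G(d, Y) = 0*Y + Y = 0 + Y = Y)
95 - 21*G(7, o(-4, L)) = 95 - 21*(-14/3 + 5) = 95 - 21*⅓ = 95 - 7 = 88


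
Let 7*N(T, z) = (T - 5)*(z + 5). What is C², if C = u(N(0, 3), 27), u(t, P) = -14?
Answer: 196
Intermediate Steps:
N(T, z) = (-5 + T)*(5 + z)/7 (N(T, z) = ((T - 5)*(z + 5))/7 = ((-5 + T)*(5 + z))/7 = (-5 + T)*(5 + z)/7)
C = -14
C² = (-14)² = 196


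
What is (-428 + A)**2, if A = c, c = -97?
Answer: 275625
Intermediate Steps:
A = -97
(-428 + A)**2 = (-428 - 97)**2 = (-525)**2 = 275625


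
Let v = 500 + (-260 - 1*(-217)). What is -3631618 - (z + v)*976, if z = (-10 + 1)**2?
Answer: -4156706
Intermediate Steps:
v = 457 (v = 500 + (-260 + 217) = 500 - 43 = 457)
z = 81 (z = (-9)**2 = 81)
-3631618 - (z + v)*976 = -3631618 - (81 + 457)*976 = -3631618 - 538*976 = -3631618 - 1*525088 = -3631618 - 525088 = -4156706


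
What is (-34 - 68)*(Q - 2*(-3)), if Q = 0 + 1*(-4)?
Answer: -204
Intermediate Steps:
Q = -4 (Q = 0 - 4 = -4)
(-34 - 68)*(Q - 2*(-3)) = (-34 - 68)*(-4 - 2*(-3)) = -102*(-4 + 6) = -102*2 = -204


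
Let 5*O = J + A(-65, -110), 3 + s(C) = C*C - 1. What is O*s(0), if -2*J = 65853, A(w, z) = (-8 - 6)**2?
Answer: 130922/5 ≈ 26184.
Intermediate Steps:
A(w, z) = 196 (A(w, z) = (-14)**2 = 196)
J = -65853/2 (J = -1/2*65853 = -65853/2 ≈ -32927.)
s(C) = -4 + C**2 (s(C) = -3 + (C*C - 1) = -3 + (C**2 - 1) = -3 + (-1 + C**2) = -4 + C**2)
O = -65461/10 (O = (-65853/2 + 196)/5 = (1/5)*(-65461/2) = -65461/10 ≈ -6546.1)
O*s(0) = -65461*(-4 + 0**2)/10 = -65461*(-4 + 0)/10 = -65461/10*(-4) = 130922/5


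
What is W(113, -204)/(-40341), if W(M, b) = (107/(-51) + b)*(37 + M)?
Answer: 525550/685797 ≈ 0.76633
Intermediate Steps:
W(M, b) = (37 + M)*(-107/51 + b) (W(M, b) = (107*(-1/51) + b)*(37 + M) = (-107/51 + b)*(37 + M) = (37 + M)*(-107/51 + b))
W(113, -204)/(-40341) = (-3959/51 + 37*(-204) - 107/51*113 + 113*(-204))/(-40341) = (-3959/51 - 7548 - 12091/51 - 23052)*(-1/40341) = -525550/17*(-1/40341) = 525550/685797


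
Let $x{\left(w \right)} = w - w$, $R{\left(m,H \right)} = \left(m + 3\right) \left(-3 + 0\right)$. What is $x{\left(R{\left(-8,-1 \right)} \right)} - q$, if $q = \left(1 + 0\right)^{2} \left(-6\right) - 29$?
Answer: $35$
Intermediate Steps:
$R{\left(m,H \right)} = -9 - 3 m$ ($R{\left(m,H \right)} = \left(3 + m\right) \left(-3\right) = -9 - 3 m$)
$x{\left(w \right)} = 0$
$q = -35$ ($q = 1^{2} \left(-6\right) - 29 = 1 \left(-6\right) - 29 = -6 - 29 = -35$)
$x{\left(R{\left(-8,-1 \right)} \right)} - q = 0 - -35 = 0 + 35 = 35$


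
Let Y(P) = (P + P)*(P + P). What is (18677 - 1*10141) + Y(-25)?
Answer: 11036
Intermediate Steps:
Y(P) = 4*P² (Y(P) = (2*P)*(2*P) = 4*P²)
(18677 - 1*10141) + Y(-25) = (18677 - 1*10141) + 4*(-25)² = (18677 - 10141) + 4*625 = 8536 + 2500 = 11036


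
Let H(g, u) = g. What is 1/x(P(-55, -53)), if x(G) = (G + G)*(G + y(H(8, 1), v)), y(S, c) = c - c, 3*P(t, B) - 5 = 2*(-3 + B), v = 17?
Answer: 9/22898 ≈ 0.00039305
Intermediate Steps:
P(t, B) = -⅓ + 2*B/3 (P(t, B) = 5/3 + (2*(-3 + B))/3 = 5/3 + (-6 + 2*B)/3 = 5/3 + (-2 + 2*B/3) = -⅓ + 2*B/3)
y(S, c) = 0
x(G) = 2*G² (x(G) = (G + G)*(G + 0) = (2*G)*G = 2*G²)
1/x(P(-55, -53)) = 1/(2*(-⅓ + (⅔)*(-53))²) = 1/(2*(-⅓ - 106/3)²) = 1/(2*(-107/3)²) = 1/(2*(11449/9)) = 1/(22898/9) = 9/22898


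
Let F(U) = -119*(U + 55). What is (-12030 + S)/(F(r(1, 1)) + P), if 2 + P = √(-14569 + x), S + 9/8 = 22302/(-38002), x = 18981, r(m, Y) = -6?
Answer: 10668069693681/5171232659816 + 1828916457*√1103/2585616329908 ≈ 2.0865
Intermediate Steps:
F(U) = -6545 - 119*U (F(U) = -119*(55 + U) = -6545 - 119*U)
S = -260217/152008 (S = -9/8 + 22302/(-38002) = -9/8 + 22302*(-1/38002) = -9/8 - 11151/19001 = -260217/152008 ≈ -1.7119)
P = -2 + 2*√1103 (P = -2 + √(-14569 + 18981) = -2 + √4412 = -2 + 2*√1103 ≈ 64.423)
(-12030 + S)/(F(r(1, 1)) + P) = (-12030 - 260217/152008)/((-6545 - 119*(-6)) + (-2 + 2*√1103)) = -1828916457/(152008*((-6545 + 714) + (-2 + 2*√1103))) = -1828916457/(152008*(-5831 + (-2 + 2*√1103))) = -1828916457/(152008*(-5833 + 2*√1103))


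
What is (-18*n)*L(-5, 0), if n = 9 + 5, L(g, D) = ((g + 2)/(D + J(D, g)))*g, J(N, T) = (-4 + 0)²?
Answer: -945/4 ≈ -236.25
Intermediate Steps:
J(N, T) = 16 (J(N, T) = (-4)² = 16)
L(g, D) = g*(2 + g)/(16 + D) (L(g, D) = ((g + 2)/(D + 16))*g = ((2 + g)/(16 + D))*g = g*(2 + g)/(16 + D))
n = 14
(-18*n)*L(-5, 0) = (-18*14)*(-5*(2 - 5)/(16 + 0)) = -(-1260)*(-3)/16 = -252*15/16 = -945/4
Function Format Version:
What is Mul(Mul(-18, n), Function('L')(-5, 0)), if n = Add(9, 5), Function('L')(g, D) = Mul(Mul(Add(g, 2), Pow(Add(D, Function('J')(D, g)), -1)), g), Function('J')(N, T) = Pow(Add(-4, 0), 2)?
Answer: Rational(-945, 4) ≈ -236.25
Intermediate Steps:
Function('J')(N, T) = 16 (Function('J')(N, T) = Pow(-4, 2) = 16)
Function('L')(g, D) = Mul(g, Pow(Add(16, D), -1), Add(2, g)) (Function('L')(g, D) = Mul(Mul(Add(g, 2), Pow(Add(D, 16), -1)), g) = Mul(Mul(Add(2, g), Pow(Add(16, D), -1)), g) = Mul(Mul(Pow(Add(16, D), -1), Add(2, g)), g) = Mul(g, Pow(Add(16, D), -1), Add(2, g)))
n = 14
Mul(Mul(-18, n), Function('L')(-5, 0)) = Mul(Mul(-18, 14), Mul(-5, Pow(Add(16, 0), -1), Add(2, -5))) = Mul(-252, Mul(-5, Pow(16, -1), -3)) = Mul(-252, Mul(-5, Rational(1, 16), -3)) = Mul(-252, Rational(15, 16)) = Rational(-945, 4)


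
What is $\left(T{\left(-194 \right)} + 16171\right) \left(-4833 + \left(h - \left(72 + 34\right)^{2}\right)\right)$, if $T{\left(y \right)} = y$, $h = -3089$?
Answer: $-306087366$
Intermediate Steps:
$\left(T{\left(-194 \right)} + 16171\right) \left(-4833 + \left(h - \left(72 + 34\right)^{2}\right)\right) = \left(-194 + 16171\right) \left(-4833 - \left(3089 + \left(72 + 34\right)^{2}\right)\right) = 15977 \left(-4833 - 14325\right) = 15977 \left(-19158\right) = -306087366$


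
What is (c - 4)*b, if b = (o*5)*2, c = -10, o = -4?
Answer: 560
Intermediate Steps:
b = -40 (b = -4*5*2 = -20*2 = -40)
(c - 4)*b = (-10 - 4)*(-40) = -14*(-40) = 560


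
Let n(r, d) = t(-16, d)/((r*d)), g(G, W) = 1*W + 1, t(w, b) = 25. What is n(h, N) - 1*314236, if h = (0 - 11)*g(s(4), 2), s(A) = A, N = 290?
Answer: -601447709/1914 ≈ -3.1424e+5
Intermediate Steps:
g(G, W) = 1 + W (g(G, W) = W + 1 = 1 + W)
h = -33 (h = (0 - 11)*(1 + 2) = -11*3 = -33)
n(r, d) = 25/(d*r) (n(r, d) = 25/((r*d)) = 25/((d*r)) = 25*(1/(d*r)) = 25/(d*r))
n(h, N) - 1*314236 = 25/(290*(-33)) - 1*314236 = 25*(1/290)*(-1/33) - 314236 = -5/1914 - 314236 = -601447709/1914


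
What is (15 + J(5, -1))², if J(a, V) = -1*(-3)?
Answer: 324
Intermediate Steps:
J(a, V) = 3
(15 + J(5, -1))² = (15 + 3)² = 18² = 324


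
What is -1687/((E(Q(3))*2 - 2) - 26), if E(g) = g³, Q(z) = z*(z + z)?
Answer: -1687/11636 ≈ -0.14498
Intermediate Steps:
Q(z) = 2*z² (Q(z) = z*(2*z) = 2*z²)
-1687/((E(Q(3))*2 - 2) - 26) = -1687/(((2*3²)³*2 - 2) - 26) = -1687/(((2*9)³*2 - 2) - 26) = -1687/((18³*2 - 2) - 26) = -1687/((5832*2 - 2) - 26) = -1687/((11664 - 2) - 26) = -1687/(11662 - 26) = -1687/11636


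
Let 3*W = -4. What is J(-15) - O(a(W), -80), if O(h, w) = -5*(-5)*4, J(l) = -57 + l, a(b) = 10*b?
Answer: -172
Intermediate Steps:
W = -4/3 (W = (1/3)*(-4) = -4/3 ≈ -1.3333)
O(h, w) = 100 (O(h, w) = 25*4 = 100)
J(-15) - O(a(W), -80) = (-57 - 15) - 1*100 = -72 - 100 = -172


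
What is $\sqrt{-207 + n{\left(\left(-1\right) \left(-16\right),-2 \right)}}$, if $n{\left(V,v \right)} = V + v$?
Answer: $i \sqrt{193} \approx 13.892 i$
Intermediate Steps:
$\sqrt{-207 + n{\left(\left(-1\right) \left(-16\right),-2 \right)}} = \sqrt{-207 - -14} = \sqrt{-207 + \left(16 - 2\right)} = \sqrt{-207 + 14} = \sqrt{-193} = i \sqrt{193}$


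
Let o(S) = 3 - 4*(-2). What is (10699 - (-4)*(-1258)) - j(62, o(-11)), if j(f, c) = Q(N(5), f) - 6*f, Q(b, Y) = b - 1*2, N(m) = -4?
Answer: 6045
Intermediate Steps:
o(S) = 11 (o(S) = 3 + 8 = 11)
Q(b, Y) = -2 + b (Q(b, Y) = b - 2 = -2 + b)
j(f, c) = -6 - 6*f (j(f, c) = (-2 - 4) - 6*f = -6 - 6*f)
(10699 - (-4)*(-1258)) - j(62, o(-11)) = (10699 - (-4)*(-1258)) - (-6 - 6*62) = (10699 - 1*5032) - (-6 - 372) = (10699 - 5032) - 1*(-378) = 5667 + 378 = 6045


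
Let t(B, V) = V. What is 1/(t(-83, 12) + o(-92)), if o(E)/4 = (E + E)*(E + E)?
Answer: 1/135436 ≈ 7.3836e-6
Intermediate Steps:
o(E) = 16*E² (o(E) = 4*((E + E)*(E + E)) = 4*((2*E)*(2*E)) = 4*(4*E²) = 16*E²)
1/(t(-83, 12) + o(-92)) = 1/(12 + 16*(-92)²) = 1/(12 + 16*8464) = 1/(12 + 135424) = 1/135436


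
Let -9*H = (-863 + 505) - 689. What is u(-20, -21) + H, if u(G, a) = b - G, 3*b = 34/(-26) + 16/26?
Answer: 5308/39 ≈ 136.10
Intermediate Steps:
b = -3/13 (b = (34/(-26) + 16/26)/3 = (34*(-1/26) + 16*(1/26))/3 = (-17/13 + 8/13)/3 = (⅓)*(-9/13) = -3/13 ≈ -0.23077)
H = 349/3 (H = -((-863 + 505) - 689)/9 = -(-358 - 689)/9 = -⅑*(-1047) = 349/3 ≈ 116.33)
u(G, a) = -3/13 - G
u(-20, -21) + H = (-3/13 - 1*(-20)) + 349/3 = (-3/13 + 20) + 349/3 = 257/13 + 349/3 = 5308/39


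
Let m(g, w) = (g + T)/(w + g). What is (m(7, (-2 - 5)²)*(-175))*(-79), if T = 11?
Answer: 17775/4 ≈ 4443.8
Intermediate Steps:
m(g, w) = (11 + g)/(g + w) (m(g, w) = (g + 11)/(w + g) = (11 + g)/(g + w))
(m(7, (-2 - 5)²)*(-175))*(-79) = (((11 + 7)/(7 + (-2 - 5)²))*(-175))*(-79) = ((18/(7 + (-7)²))*(-175))*(-79) = ((18/(7 + 49))*(-175))*(-79) = ((18/56)*(-175))*(-79) = (((1/56)*18)*(-175))*(-79) = ((9/28)*(-175))*(-79) = -225/4*(-79) = 17775/4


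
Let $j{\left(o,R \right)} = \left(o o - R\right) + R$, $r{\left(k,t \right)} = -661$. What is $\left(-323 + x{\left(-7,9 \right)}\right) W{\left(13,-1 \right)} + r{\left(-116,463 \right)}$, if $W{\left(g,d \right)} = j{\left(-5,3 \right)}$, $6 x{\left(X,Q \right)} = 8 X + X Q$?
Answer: $- \frac{55391}{6} \approx -9231.8$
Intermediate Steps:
$x{\left(X,Q \right)} = \frac{4 X}{3} + \frac{Q X}{6}$ ($x{\left(X,Q \right)} = \frac{8 X + X Q}{6} = \frac{8 X + Q X}{6} = \frac{4 X}{3} + \frac{Q X}{6}$)
$j{\left(o,R \right)} = o^{2}$ ($j{\left(o,R \right)} = \left(o^{2} - R\right) + R = o^{2}$)
$W{\left(g,d \right)} = 25$ ($W{\left(g,d \right)} = \left(-5\right)^{2} = 25$)
$\left(-323 + x{\left(-7,9 \right)}\right) W{\left(13,-1 \right)} + r{\left(-116,463 \right)} = \left(-323 + \frac{1}{6} \left(-7\right) \left(8 + 9\right)\right) 25 - 661 = \left(-323 + \frac{1}{6} \left(-7\right) 17\right) 25 - 661 = \left(-323 - \frac{119}{6}\right) 25 - 661 = \left(- \frac{2057}{6}\right) 25 - 661 = - \frac{51425}{6} - 661 = - \frac{55391}{6}$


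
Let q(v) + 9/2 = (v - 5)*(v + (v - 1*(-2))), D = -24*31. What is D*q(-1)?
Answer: 3348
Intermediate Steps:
D = -744
q(v) = -9/2 + (-5 + v)*(2 + 2*v) (q(v) = -9/2 + (v - 5)*(v + (v - 1*(-2))) = -9/2 + (-5 + v)*(v + (v + 2)) = -9/2 + (-5 + v)*(v + (2 + v)) = -9/2 + (-5 + v)*(2 + 2*v))
D*q(-1) = -744*(-29/2 - 8*(-1) + 2*(-1)²) = -744*(-29/2 + 8 + 2*1) = -744*(-29/2 + 8 + 2) = -744*(-9/2) = 3348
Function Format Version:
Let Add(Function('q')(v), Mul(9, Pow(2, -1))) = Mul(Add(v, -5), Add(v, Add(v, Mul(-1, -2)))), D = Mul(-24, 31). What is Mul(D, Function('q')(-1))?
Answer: 3348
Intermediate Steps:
D = -744
Function('q')(v) = Add(Rational(-9, 2), Mul(Add(-5, v), Add(2, Mul(2, v)))) (Function('q')(v) = Add(Rational(-9, 2), Mul(Add(v, -5), Add(v, Add(v, Mul(-1, -2))))) = Add(Rational(-9, 2), Mul(Add(-5, v), Add(v, Add(v, 2)))) = Add(Rational(-9, 2), Mul(Add(-5, v), Add(v, Add(2, v)))) = Add(Rational(-9, 2), Mul(Add(-5, v), Add(2, Mul(2, v)))))
Mul(D, Function('q')(-1)) = Mul(-744, Add(Rational(-29, 2), Mul(-8, -1), Mul(2, Pow(-1, 2)))) = Mul(-744, Add(Rational(-29, 2), 8, Mul(2, 1))) = Mul(-744, Add(Rational(-29, 2), 8, 2)) = Mul(-744, Rational(-9, 2)) = 3348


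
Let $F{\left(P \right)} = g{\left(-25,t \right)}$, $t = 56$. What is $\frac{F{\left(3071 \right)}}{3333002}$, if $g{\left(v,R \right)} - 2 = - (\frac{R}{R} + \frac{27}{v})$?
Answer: $\frac{26}{41662525} \approx 6.2406 \cdot 10^{-7}$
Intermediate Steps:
$g{\left(v,R \right)} = 1 - \frac{27}{v}$ ($g{\left(v,R \right)} = 2 - \left(\frac{R}{R} + \frac{27}{v}\right) = 2 - \left(1 + \frac{27}{v}\right) = 1 - \frac{27}{v}$)
$F{\left(P \right)} = \frac{52}{25}$ ($F{\left(P \right)} = \frac{-27 - 25}{-25} = \left(- \frac{1}{25}\right) \left(-52\right) = \frac{52}{25}$)
$\frac{F{\left(3071 \right)}}{3333002} = \frac{52}{25 \cdot 3333002} = \frac{52}{25} \cdot \frac{1}{3333002} = \frac{26}{41662525}$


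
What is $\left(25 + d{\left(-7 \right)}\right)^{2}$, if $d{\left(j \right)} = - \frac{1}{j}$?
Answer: $\frac{30976}{49} \approx 632.16$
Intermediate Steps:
$\left(25 + d{\left(-7 \right)}\right)^{2} = \left(25 - \frac{1}{-7}\right)^{2} = \left(25 - - \frac{1}{7}\right)^{2} = \left(25 + \frac{1}{7}\right)^{2} = \left(\frac{176}{7}\right)^{2} = \frac{30976}{49}$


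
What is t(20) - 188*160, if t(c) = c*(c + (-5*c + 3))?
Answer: -31620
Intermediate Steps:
t(c) = c*(3 - 4*c) (t(c) = c*(c + (3 - 5*c)) = c*(3 - 4*c))
t(20) - 188*160 = 20*(3 - 4*20) - 188*160 = 20*(3 - 80) - 30080 = 20*(-77) - 30080 = -1540 - 30080 = -31620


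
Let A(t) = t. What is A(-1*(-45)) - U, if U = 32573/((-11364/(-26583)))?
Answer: -288458893/3788 ≈ -76151.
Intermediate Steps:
U = 288629353/3788 (U = 32573/((-11364*(-1/26583))) = 32573/(3788/8861) = 32573*(8861/3788) = 288629353/3788 ≈ 76196.)
A(-1*(-45)) - U = -1*(-45) - 1*288629353/3788 = 45 - 288629353/3788 = -288458893/3788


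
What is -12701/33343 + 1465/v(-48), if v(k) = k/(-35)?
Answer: 1709052677/1600464 ≈ 1067.8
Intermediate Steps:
v(k) = -k/35 (v(k) = k*(-1/35) = -k/35)
-12701/33343 + 1465/v(-48) = -12701/33343 + 1465/((-1/35*(-48))) = -12701*1/33343 + 1465/(48/35) = -12701/33343 + 1465*(35/48) = -12701/33343 + 51275/48 = 1709052677/1600464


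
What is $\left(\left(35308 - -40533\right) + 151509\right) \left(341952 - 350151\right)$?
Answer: $-1864042650$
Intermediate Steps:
$\left(\left(35308 - -40533\right) + 151509\right) \left(341952 - 350151\right) = \left(\left(35308 + 40533\right) + 151509\right) \left(-8199\right) = \left(75841 + 151509\right) \left(-8199\right) = 227350 \left(-8199\right) = -1864042650$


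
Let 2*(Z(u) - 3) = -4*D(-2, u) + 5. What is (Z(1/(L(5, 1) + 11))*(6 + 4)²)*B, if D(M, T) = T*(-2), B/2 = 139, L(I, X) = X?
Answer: 486500/3 ≈ 1.6217e+5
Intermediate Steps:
B = 278 (B = 2*139 = 278)
D(M, T) = -2*T
Z(u) = 11/2 + 4*u (Z(u) = 3 + (-(-8)*u + 5)/2 = 3 + (8*u + 5)/2 = 3 + (5 + 8*u)/2 = 3 + (5/2 + 4*u) = 11/2 + 4*u)
(Z(1/(L(5, 1) + 11))*(6 + 4)²)*B = ((11/2 + 4/(1 + 11))*(6 + 4)²)*278 = ((11/2 + 4/12)*10²)*278 = ((11/2 + 4*(1/12))*100)*278 = ((11/2 + ⅓)*100)*278 = ((35/6)*100)*278 = (1750/3)*278 = 486500/3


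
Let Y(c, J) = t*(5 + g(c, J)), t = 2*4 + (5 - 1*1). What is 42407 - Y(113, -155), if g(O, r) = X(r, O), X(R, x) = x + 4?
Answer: 40943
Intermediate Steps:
X(R, x) = 4 + x
g(O, r) = 4 + O
t = 12 (t = 8 + (5 - 1) = 8 + 4 = 12)
Y(c, J) = 108 + 12*c (Y(c, J) = 12*(5 + (4 + c)) = 12*(9 + c) = 108 + 12*c)
42407 - Y(113, -155) = 42407 - (108 + 12*113) = 42407 - (108 + 1356) = 42407 - 1*1464 = 42407 - 1464 = 40943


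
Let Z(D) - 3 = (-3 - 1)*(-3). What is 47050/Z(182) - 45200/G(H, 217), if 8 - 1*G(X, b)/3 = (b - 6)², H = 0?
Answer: 139637510/44513 ≈ 3137.0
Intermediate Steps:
Z(D) = 15 (Z(D) = 3 + (-3 - 1)*(-3) = 3 - 4*(-3) = 3 + 12 = 15)
G(X, b) = 24 - 3*(-6 + b)² (G(X, b) = 24 - 3*(b - 6)² = 24 - 3*(-6 + b)²)
47050/Z(182) - 45200/G(H, 217) = 47050/15 - 45200/(24 - 3*(-6 + 217)²) = 47050*(1/15) - 45200/(24 - 3*211²) = 9410/3 - 45200/(24 - 3*44521) = 9410/3 - 45200/(24 - 133563) = 9410/3 - 45200/(-133539) = 9410/3 - 45200*(-1/133539) = 9410/3 + 45200/133539 = 139637510/44513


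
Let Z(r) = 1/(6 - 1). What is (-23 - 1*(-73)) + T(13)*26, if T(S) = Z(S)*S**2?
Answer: 4644/5 ≈ 928.80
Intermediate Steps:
Z(r) = 1/5
T(S) = S**2/5
(-23 - 1*(-73)) + T(13)*26 = (-23 - 1*(-73)) + ((1/5)*13**2)*26 = (-23 + 73) + ((1/5)*169)*26 = 50 + (169/5)*26 = 50 + 4394/5 = 4644/5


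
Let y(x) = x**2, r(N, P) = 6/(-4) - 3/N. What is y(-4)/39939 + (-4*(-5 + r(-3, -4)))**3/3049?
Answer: 425319256/121774011 ≈ 3.4927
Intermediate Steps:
r(N, P) = -3/2 - 3/N (r(N, P) = 6*(-1/4) - 3/N = -3/2 - 3/N)
y(-4)/39939 + (-4*(-5 + r(-3, -4)))**3/3049 = (-4)**2/39939 + (-4*(-5 + (-3/2 - 3/(-3))))**3/3049 = 16*(1/39939) + (-4*(-5 + (-3/2 - 3*(-1/3))))**3*(1/3049) = 16/39939 + (-4*(-5 + (-3/2 + 1)))**3*(1/3049) = 16/39939 + (-4*(-5 - 1/2))**3*(1/3049) = 16/39939 + (-4*(-11/2))**3*(1/3049) = 16/39939 + 22**3*(1/3049) = 16/39939 + 10648*(1/3049) = 16/39939 + 10648/3049 = 425319256/121774011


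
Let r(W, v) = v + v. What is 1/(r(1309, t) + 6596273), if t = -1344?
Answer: 1/6593585 ≈ 1.5166e-7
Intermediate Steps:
r(W, v) = 2*v
1/(r(1309, t) + 6596273) = 1/(2*(-1344) + 6596273) = 1/(-2688 + 6596273) = 1/6593585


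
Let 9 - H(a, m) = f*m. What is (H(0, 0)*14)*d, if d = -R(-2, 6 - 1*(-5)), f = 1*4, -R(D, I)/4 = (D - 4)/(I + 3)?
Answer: -216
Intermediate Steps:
R(D, I) = -4*(-4 + D)/(3 + I) (R(D, I) = -4*(D - 4)/(I + 3) = -4*(-4 + D)/(3 + I))
f = 4
H(a, m) = 9 - 4*m
d = -12/7 (d = -4*(4 - 1*(-2))/(3 + (6 - 1*(-5))) = -4*(4 + 2)/(3 + (6 + 5)) = -4*6/(3 + 11) = -4*6/14 = -1*12/7 = -12/7 ≈ -1.7143)
(H(0, 0)*14)*d = ((9 - 4*0)*14)*(-12/7) = ((9 + 0)*14)*(-12/7) = (9*14)*(-12/7) = 126*(-12/7) = -216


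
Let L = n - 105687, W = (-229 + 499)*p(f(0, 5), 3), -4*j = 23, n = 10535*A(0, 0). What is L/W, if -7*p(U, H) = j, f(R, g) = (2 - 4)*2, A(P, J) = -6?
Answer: -788186/1035 ≈ -761.53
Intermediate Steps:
f(R, g) = -4 (f(R, g) = -2*2 = -4)
n = -63210 (n = 10535*(-6) = -63210)
j = -23/4 (j = -1/4*23 = -23/4 ≈ -5.7500)
p(U, H) = 23/28 (p(U, H) = -1/7*(-23/4) = 23/28)
W = 3105/14 (W = (-229 + 499)*(23/28) = 270*(23/28) = 3105/14 ≈ 221.79)
L = -168897 (L = -63210 - 105687 = -168897)
L/W = -168897/3105/14 = -168897*14/3105 = -788186/1035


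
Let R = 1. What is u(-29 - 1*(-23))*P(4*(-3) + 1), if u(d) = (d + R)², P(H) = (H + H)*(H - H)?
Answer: 0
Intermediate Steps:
P(H) = 0 (P(H) = (2*H)*0 = 0)
u(d) = (1 + d)² (u(d) = (d + 1)² = (1 + d)²)
u(-29 - 1*(-23))*P(4*(-3) + 1) = (1 + (-29 - 1*(-23)))²*0 = (1 + (-29 + 23))²*0 = (1 - 6)²*0 = (-5)²*0 = 25*0 = 0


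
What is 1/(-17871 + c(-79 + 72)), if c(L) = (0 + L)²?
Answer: -1/17822 ≈ -5.6110e-5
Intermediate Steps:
c(L) = L²
1/(-17871 + c(-79 + 72)) = 1/(-17871 + (-79 + 72)²) = 1/(-17871 + (-7)²) = 1/(-17871 + 49) = 1/(-17822) = -1/17822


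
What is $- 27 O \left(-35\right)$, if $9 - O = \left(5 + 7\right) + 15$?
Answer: $-17010$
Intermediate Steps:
$O = -18$ ($O = 9 - \left(\left(5 + 7\right) + 15\right) = 9 - \left(12 + 15\right) = 9 - 27 = -18$)
$- 27 O \left(-35\right) = \left(-27\right) \left(-18\right) \left(-35\right) = 486 \left(-35\right) = -17010$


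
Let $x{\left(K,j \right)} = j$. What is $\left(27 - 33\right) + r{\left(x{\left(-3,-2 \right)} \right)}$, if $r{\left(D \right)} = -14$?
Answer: $-20$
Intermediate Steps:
$\left(27 - 33\right) + r{\left(x{\left(-3,-2 \right)} \right)} = \left(27 - 33\right) - 14 = -6 - 14 = -20$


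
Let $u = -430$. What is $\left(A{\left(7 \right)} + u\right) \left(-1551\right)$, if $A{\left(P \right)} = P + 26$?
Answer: $615747$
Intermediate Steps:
$A{\left(P \right)} = 26 + P$
$\left(A{\left(7 \right)} + u\right) \left(-1551\right) = \left(\left(26 + 7\right) - 430\right) \left(-1551\right) = \left(33 - 430\right) \left(-1551\right) = \left(-397\right) \left(-1551\right) = 615747$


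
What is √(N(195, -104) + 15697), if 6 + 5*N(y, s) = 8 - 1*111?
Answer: 2*√97970/5 ≈ 125.20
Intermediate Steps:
N(y, s) = -109/5 (N(y, s) = -6/5 + (8 - 1*111)/5 = -6/5 + (8 - 111)/5 = -6/5 + (⅕)*(-103) = -6/5 - 103/5 = -109/5)
√(N(195, -104) + 15697) = √(-109/5 + 15697) = √(78376/5) = 2*√97970/5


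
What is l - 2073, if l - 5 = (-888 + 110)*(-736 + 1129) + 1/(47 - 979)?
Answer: -286890105/932 ≈ -3.0782e+5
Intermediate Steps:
l = -284958069/932 (l = 5 + ((-888 + 110)*(-736 + 1129) + 1/(47 - 979)) = 5 + (-778*393 + 1/(-932)) = 5 + (-305754 - 1/932) = 5 - 284962729/932 = -284958069/932 ≈ -3.0575e+5)
l - 2073 = -284958069/932 - 2073 = -286890105/932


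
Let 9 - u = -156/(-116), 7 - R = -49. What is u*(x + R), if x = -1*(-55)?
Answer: 24642/29 ≈ 849.72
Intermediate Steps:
R = 56 (R = 7 - 1*(-49) = 7 + 49 = 56)
x = 55
u = 222/29 (u = 9 - (-156)/(-116) = 9 - (-156)*(-1)/116 = 9 - 1*39/29 = 9 - 39/29 = 222/29 ≈ 7.6552)
u*(x + R) = 222*(55 + 56)/29 = (222/29)*111 = 24642/29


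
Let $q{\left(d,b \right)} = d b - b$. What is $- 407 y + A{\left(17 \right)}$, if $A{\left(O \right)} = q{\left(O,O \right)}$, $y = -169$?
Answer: $69055$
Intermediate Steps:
$q{\left(d,b \right)} = - b + b d$ ($q{\left(d,b \right)} = b d - b = - b + b d$)
$A{\left(O \right)} = O \left(-1 + O\right)$
$- 407 y + A{\left(17 \right)} = \left(-407\right) \left(-169\right) + 17 \left(-1 + 17\right) = 68783 + 17 \cdot 16 = 68783 + 272 = 69055$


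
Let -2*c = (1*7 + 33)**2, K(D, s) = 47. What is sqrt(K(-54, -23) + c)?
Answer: I*sqrt(753) ≈ 27.441*I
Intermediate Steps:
c = -800 (c = -(1*7 + 33)**2/2 = -(7 + 33)**2/2 = -1/2*40**2 = -1/2*1600 = -800)
sqrt(K(-54, -23) + c) = sqrt(47 - 800) = sqrt(-753) = I*sqrt(753)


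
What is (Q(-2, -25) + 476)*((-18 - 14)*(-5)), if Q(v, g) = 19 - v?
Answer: 79520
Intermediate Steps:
(Q(-2, -25) + 476)*((-18 - 14)*(-5)) = ((19 - 1*(-2)) + 476)*((-18 - 14)*(-5)) = ((19 + 2) + 476)*(-32*(-5)) = (21 + 476)*160 = 497*160 = 79520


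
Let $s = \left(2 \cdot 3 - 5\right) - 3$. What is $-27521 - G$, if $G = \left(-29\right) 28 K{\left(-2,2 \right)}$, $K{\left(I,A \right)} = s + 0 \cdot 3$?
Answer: $-29145$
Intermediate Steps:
$s = -2$ ($s = \left(6 - 5\right) - 3 = 1 - 3 = -2$)
$K{\left(I,A \right)} = -2$ ($K{\left(I,A \right)} = -2 + 0 \cdot 3 = -2 + 0 = -2$)
$G = 1624$ ($G = \left(-29\right) 28 \left(-2\right) = \left(-812\right) \left(-2\right) = 1624$)
$-27521 - G = -27521 - 1624 = -29145$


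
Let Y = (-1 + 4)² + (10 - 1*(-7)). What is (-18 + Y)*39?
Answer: 312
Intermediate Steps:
Y = 26 (Y = 3² + (10 + 7) = 9 + 17 = 26)
(-18 + Y)*39 = (-18 + 26)*39 = 8*39 = 312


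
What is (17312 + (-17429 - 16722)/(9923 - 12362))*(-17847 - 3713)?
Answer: -911085045640/2439 ≈ -3.7355e+8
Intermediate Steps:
(17312 + (-17429 - 16722)/(9923 - 12362))*(-17847 - 3713) = (17312 - 34151/(-2439))*(-21560) = (17312 - 34151*(-1/2439))*(-21560) = (17312 + 34151/2439)*(-21560) = (42258119/2439)*(-21560) = -911085045640/2439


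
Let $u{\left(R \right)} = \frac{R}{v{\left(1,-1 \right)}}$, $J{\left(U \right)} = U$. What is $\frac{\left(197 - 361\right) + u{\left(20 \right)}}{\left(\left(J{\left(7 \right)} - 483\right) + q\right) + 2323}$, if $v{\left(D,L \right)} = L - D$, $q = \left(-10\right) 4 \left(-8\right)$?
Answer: $- \frac{174}{2167} \approx -0.080295$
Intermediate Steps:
$q = 320$ ($q = \left(-40\right) \left(-8\right) = 320$)
$u{\left(R \right)} = - \frac{R}{2}$ ($u{\left(R \right)} = \frac{R}{-1 - 1} = \frac{R}{-2} = R \left(- \frac{1}{2}\right) = - \frac{R}{2}$)
$\frac{\left(197 - 361\right) + u{\left(20 \right)}}{\left(\left(J{\left(7 \right)} - 483\right) + q\right) + 2323} = \frac{\left(197 - 361\right) - 10}{\left(\left(7 - 483\right) + 320\right) + 2323} = \frac{-164 - 10}{\left(-476 + 320\right) + 2323} = - \frac{174}{-156 + 2323} = - \frac{174}{2167}$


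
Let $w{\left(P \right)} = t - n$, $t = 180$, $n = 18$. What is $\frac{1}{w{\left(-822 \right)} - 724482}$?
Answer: $- \frac{1}{724320} \approx -1.3806 \cdot 10^{-6}$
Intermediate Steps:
$w{\left(P \right)} = 162$ ($w{\left(P \right)} = 180 - 18 = 162$)
$\frac{1}{w{\left(-822 \right)} - 724482} = \frac{1}{162 - 724482} = \frac{1}{-724320} = - \frac{1}{724320}$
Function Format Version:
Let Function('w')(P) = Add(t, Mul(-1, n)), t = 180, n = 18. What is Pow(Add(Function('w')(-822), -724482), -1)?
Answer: Rational(-1, 724320) ≈ -1.3806e-6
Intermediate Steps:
Function('w')(P) = 162 (Function('w')(P) = Add(180, Mul(-1, 18)) = Add(180, -18) = 162)
Pow(Add(Function('w')(-822), -724482), -1) = Pow(Add(162, -724482), -1) = Pow(-724320, -1) = Rational(-1, 724320)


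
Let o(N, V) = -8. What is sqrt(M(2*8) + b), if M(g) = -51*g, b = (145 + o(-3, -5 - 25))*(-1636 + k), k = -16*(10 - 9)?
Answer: 2*I*sqrt(56785) ≈ 476.59*I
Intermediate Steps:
k = -16 (k = -16*1 = -16)
b = -226324 (b = (145 - 8)*(-1636 - 16) = 137*(-1652) = -226324)
sqrt(M(2*8) + b) = sqrt(-102*8 - 226324) = sqrt(-51*16 - 226324) = sqrt(-816 - 226324) = sqrt(-227140) = 2*I*sqrt(56785)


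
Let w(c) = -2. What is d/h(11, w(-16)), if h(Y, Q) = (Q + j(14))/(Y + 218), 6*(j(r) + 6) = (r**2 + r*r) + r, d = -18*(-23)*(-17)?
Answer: -4835106/179 ≈ -27012.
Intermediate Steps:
d = -7038 (d = 414*(-17) = -7038)
j(r) = -6 + r**2/3 + r/6 (j(r) = -6 + ((r**2 + r*r) + r)/6 = -6 + ((r**2 + r**2) + r)/6 = -6 + (2*r**2 + r)/6 = -6 + (r + 2*r**2)/6 = -6 + (r**2/3 + r/6) = -6 + r**2/3 + r/6)
h(Y, Q) = (185/3 + Q)/(218 + Y) (h(Y, Q) = (Q + (-6 + (1/3)*14**2 + (1/6)*14))/(Y + 218) = (Q + (-6 + (1/3)*196 + 7/3))/(218 + Y) = (Q + (-6 + 196/3 + 7/3))/(218 + Y) = (Q + 185/3)/(218 + Y) = (185/3 + Q)/(218 + Y))
d/h(11, w(-16)) = -7038*(218 + 11)/(185/3 - 2) = -7038/((179/3)/229) = -7038/((1/229)*(179/3)) = -7038/179/687 = -7038*687/179 = -4835106/179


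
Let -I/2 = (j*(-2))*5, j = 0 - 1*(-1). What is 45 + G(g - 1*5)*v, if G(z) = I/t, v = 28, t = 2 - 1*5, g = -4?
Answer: -425/3 ≈ -141.67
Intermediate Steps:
t = -3 (t = 2 - 5 = -3)
j = 1 (j = 0 + 1 = 1)
I = 20 (I = -2*1*(-2)*5 = -(-4)*5 = -2*(-10) = 20)
G(z) = -20/3 (G(z) = 20/(-3) = 20*(-⅓) = -20/3)
45 + G(g - 1*5)*v = 45 - 20/3*28 = 45 - 560/3 = -425/3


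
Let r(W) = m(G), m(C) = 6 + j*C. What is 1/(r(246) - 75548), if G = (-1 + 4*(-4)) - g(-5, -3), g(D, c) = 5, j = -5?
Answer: -1/75432 ≈ -1.3257e-5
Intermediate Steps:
G = -22 (G = (-1 + 4*(-4)) - 1*5 = (-1 - 16) - 5 = -17 - 5 = -22)
m(C) = 6 - 5*C
r(W) = 116 (r(W) = 6 - 5*(-22) = 6 + 110 = 116)
1/(r(246) - 75548) = 1/(116 - 75548) = 1/(-75432) = -1/75432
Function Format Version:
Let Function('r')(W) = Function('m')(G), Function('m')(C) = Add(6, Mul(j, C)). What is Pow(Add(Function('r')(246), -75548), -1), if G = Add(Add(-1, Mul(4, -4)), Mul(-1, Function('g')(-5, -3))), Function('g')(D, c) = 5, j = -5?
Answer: Rational(-1, 75432) ≈ -1.3257e-5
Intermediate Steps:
G = -22 (G = Add(Add(-1, Mul(4, -4)), Mul(-1, 5)) = Add(Add(-1, -16), -5) = Add(-17, -5) = -22)
Function('m')(C) = Add(6, Mul(-5, C))
Function('r')(W) = 116 (Function('r')(W) = Add(6, Mul(-5, -22)) = Add(6, 110) = 116)
Pow(Add(Function('r')(246), -75548), -1) = Pow(Add(116, -75548), -1) = Pow(-75432, -1) = Rational(-1, 75432)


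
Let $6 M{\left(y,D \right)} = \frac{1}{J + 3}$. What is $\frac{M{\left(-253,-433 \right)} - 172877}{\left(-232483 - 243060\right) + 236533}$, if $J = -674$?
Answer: $\frac{696002803}{962254260} \approx 0.7233$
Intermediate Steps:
$M{\left(y,D \right)} = - \frac{1}{4026}$ ($M{\left(y,D \right)} = \frac{1}{6 \left(-674 + 3\right)} = \frac{1}{6 \left(-671\right)} = \frac{1}{6} \left(- \frac{1}{671}\right) = - \frac{1}{4026}$)
$\frac{M{\left(-253,-433 \right)} - 172877}{\left(-232483 - 243060\right) + 236533} = \frac{- \frac{1}{4026} - 172877}{\left(-232483 - 243060\right) + 236533} = - \frac{696002803}{4026 \left(\left(-232483 - 243060\right) + 236533\right)} = - \frac{696002803}{4026 \left(-475543 + 236533\right)} = - \frac{696002803}{4026 \left(-239010\right)} = \left(- \frac{696002803}{4026}\right) \left(- \frac{1}{239010}\right) = \frac{696002803}{962254260}$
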